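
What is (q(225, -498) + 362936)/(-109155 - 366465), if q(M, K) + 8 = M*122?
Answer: -65063/79270 ≈ -0.82078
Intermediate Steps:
q(M, K) = -8 + 122*M (q(M, K) = -8 + M*122 = -8 + 122*M)
(q(225, -498) + 362936)/(-109155 - 366465) = ((-8 + 122*225) + 362936)/(-109155 - 366465) = ((-8 + 27450) + 362936)/(-475620) = (27442 + 362936)*(-1/475620) = 390378*(-1/475620) = -65063/79270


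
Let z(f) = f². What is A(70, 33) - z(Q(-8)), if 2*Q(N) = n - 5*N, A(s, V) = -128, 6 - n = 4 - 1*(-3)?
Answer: -2033/4 ≈ -508.25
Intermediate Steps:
n = -1 (n = 6 - (4 - 1*(-3)) = 6 - (4 + 3) = 6 - 1*7 = 6 - 7 = -1)
Q(N) = -½ - 5*N/2 (Q(N) = (-1 - 5*N)/2 = -½ - 5*N/2)
A(70, 33) - z(Q(-8)) = -128 - (-½ - 5/2*(-8))² = -128 - (-½ + 20)² = -128 - (39/2)² = -128 - 1*1521/4 = -128 - 1521/4 = -2033/4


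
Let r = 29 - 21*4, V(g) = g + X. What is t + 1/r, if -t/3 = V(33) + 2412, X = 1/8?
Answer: -3227573/440 ≈ -7335.4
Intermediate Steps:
X = ⅛ ≈ 0.12500
V(g) = ⅛ + g (V(g) = g + ⅛ = ⅛ + g)
r = -55 (r = 29 - 84 = -55)
t = -58683/8 (t = -3*((⅛ + 33) + 2412) = -3*(265/8 + 2412) = -3*19561/8 = -58683/8 ≈ -7335.4)
t + 1/r = -58683/8 + 1/(-55) = -58683/8 - 1/55 = -3227573/440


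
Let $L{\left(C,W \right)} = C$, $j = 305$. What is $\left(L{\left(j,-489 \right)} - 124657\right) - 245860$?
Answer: $-370212$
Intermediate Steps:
$\left(L{\left(j,-489 \right)} - 124657\right) - 245860 = \left(305 - 124657\right) - 245860 = -124352 - 245860 = -370212$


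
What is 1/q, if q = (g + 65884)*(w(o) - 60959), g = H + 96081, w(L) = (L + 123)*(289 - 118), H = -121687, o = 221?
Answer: -1/85993530 ≈ -1.1629e-8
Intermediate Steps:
w(L) = 21033 + 171*L (w(L) = (123 + L)*171 = 21033 + 171*L)
g = -25606 (g = -121687 + 96081 = -25606)
q = -85993530 (q = (-25606 + 65884)*((21033 + 171*221) - 60959) = 40278*((21033 + 37791) - 60959) = 40278*(58824 - 60959) = 40278*(-2135) = -85993530)
1/q = 1/(-85993530) = -1/85993530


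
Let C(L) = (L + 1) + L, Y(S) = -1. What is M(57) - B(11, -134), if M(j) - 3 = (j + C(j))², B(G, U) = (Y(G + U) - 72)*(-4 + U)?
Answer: 19513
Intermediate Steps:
C(L) = 1 + 2*L (C(L) = (1 + L) + L = 1 + 2*L)
B(G, U) = 292 - 73*U (B(G, U) = (-1 - 72)*(-4 + U) = -73*(-4 + U) = 292 - 73*U)
M(j) = 3 + (1 + 3*j)² (M(j) = 3 + (j + (1 + 2*j))² = 3 + (1 + 3*j)²)
M(57) - B(11, -134) = (3 + (1 + 3*57)²) - (292 - 73*(-134)) = (3 + (1 + 171)²) - (292 + 9782) = (3 + 172²) - 1*10074 = (3 + 29584) - 10074 = 29587 - 10074 = 19513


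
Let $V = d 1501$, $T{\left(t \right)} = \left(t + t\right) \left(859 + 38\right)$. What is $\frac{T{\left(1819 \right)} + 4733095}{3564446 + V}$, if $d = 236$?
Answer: $\frac{7996381}{3918682} \approx 2.0406$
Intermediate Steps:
$T{\left(t \right)} = 1794 t$ ($T{\left(t \right)} = 2 t 897 = 1794 t$)
$V = 354236$ ($V = 236 \cdot 1501 = 354236$)
$\frac{T{\left(1819 \right)} + 4733095}{3564446 + V} = \frac{1794 \cdot 1819 + 4733095}{3564446 + 354236} = \frac{3263286 + 4733095}{3918682} = 7996381 \cdot \frac{1}{3918682} = \frac{7996381}{3918682}$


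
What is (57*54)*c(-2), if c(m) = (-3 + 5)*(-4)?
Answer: -24624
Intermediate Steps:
c(m) = -8 (c(m) = 2*(-4) = -8)
(57*54)*c(-2) = (57*54)*(-8) = 3078*(-8) = -24624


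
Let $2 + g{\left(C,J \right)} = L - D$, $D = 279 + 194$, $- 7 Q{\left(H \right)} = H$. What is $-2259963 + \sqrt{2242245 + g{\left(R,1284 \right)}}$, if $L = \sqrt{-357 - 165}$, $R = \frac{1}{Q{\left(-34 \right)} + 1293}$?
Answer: $-2259963 + \sqrt{2241770 + 3 i \sqrt{58}} \approx -2.2585 \cdot 10^{6} + 0.00763 i$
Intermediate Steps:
$Q{\left(H \right)} = - \frac{H}{7}$
$D = 473$
$R = \frac{7}{9085}$ ($R = \frac{1}{\left(- \frac{1}{7}\right) \left(-34\right) + 1293} = \frac{1}{\frac{34}{7} + 1293} = \frac{1}{\frac{9085}{7}} = \frac{7}{9085} \approx 0.0007705$)
$L = 3 i \sqrt{58}$ ($L = \sqrt{-522} = 3 i \sqrt{58} \approx 22.847 i$)
$g{\left(C,J \right)} = -475 + 3 i \sqrt{58}$ ($g{\left(C,J \right)} = -2 + \left(3 i \sqrt{58} - 473\right) = -2 - \left(473 - 3 i \sqrt{58}\right) = -475 + 3 i \sqrt{58}$)
$-2259963 + \sqrt{2242245 + g{\left(R,1284 \right)}} = -2259963 + \sqrt{2242245 - \left(475 - 3 i \sqrt{58}\right)} = -2259963 + \sqrt{2241770 + 3 i \sqrt{58}}$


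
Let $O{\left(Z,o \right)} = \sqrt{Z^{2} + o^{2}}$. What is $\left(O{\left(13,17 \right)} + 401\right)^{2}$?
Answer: $\left(401 + \sqrt{458}\right)^{2} \approx 1.7842 \cdot 10^{5}$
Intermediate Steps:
$\left(O{\left(13,17 \right)} + 401\right)^{2} = \left(\sqrt{13^{2} + 17^{2}} + 401\right)^{2} = \left(\sqrt{169 + 289} + 401\right)^{2} = \left(\sqrt{458} + 401\right)^{2} = \left(401 + \sqrt{458}\right)^{2}$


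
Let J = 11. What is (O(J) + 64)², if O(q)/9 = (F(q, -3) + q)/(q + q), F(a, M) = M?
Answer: 547600/121 ≈ 4525.6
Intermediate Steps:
O(q) = 9*(-3 + q)/(2*q) (O(q) = 9*((-3 + q)/(q + q)) = 9*((-3 + q)/((2*q))) = 9*((-3 + q)*(1/(2*q))) = 9*((-3 + q)/(2*q)) = 9*(-3 + q)/(2*q))
(O(J) + 64)² = ((9/2)*(-3 + 11)/11 + 64)² = ((9/2)*(1/11)*8 + 64)² = (36/11 + 64)² = (740/11)² = 547600/121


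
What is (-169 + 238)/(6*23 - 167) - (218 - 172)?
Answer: -1403/29 ≈ -48.379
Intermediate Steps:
(-169 + 238)/(6*23 - 167) - (218 - 172) = 69/(138 - 167) - 1*46 = 69/(-29) - 46 = 69*(-1/29) - 46 = -69/29 - 46 = -1403/29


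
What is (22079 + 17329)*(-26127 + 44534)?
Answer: 725383056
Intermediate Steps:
(22079 + 17329)*(-26127 + 44534) = 39408*18407 = 725383056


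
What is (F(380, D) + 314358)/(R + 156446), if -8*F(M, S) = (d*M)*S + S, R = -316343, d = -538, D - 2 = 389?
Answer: -82450513/1279176 ≈ -64.456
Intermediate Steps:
D = 391 (D = 2 + 389 = 391)
F(M, S) = -S/8 + 269*M*S/4 (F(M, S) = -((-538*M)*S + S)/8 = -(-538*M*S + S)/8 = -(S - 538*M*S)/8 = -S/8 + 269*M*S/4)
(F(380, D) + 314358)/(R + 156446) = ((⅛)*391*(-1 + 538*380) + 314358)/(-316343 + 156446) = ((⅛)*391*(-1 + 204440) + 314358)/(-159897) = ((⅛)*391*204439 + 314358)*(-1/159897) = (79935649/8 + 314358)*(-1/159897) = (82450513/8)*(-1/159897) = -82450513/1279176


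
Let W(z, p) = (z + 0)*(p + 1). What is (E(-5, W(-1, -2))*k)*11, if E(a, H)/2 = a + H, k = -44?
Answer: 3872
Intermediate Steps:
W(z, p) = z*(1 + p)
E(a, H) = 2*H + 2*a (E(a, H) = 2*(a + H) = 2*(H + a) = 2*H + 2*a)
(E(-5, W(-1, -2))*k)*11 = ((2*(-(1 - 2)) + 2*(-5))*(-44))*11 = ((2*(-1*(-1)) - 10)*(-44))*11 = ((2*1 - 10)*(-44))*11 = ((2 - 10)*(-44))*11 = -8*(-44)*11 = 352*11 = 3872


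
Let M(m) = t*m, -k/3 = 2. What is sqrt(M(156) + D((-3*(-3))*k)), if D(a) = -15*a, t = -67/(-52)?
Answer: sqrt(1011) ≈ 31.796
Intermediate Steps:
k = -6 (k = -3*2 = -6)
t = 67/52 (t = -67*(-1/52) = 67/52 ≈ 1.2885)
M(m) = 67*m/52
sqrt(M(156) + D((-3*(-3))*k)) = sqrt((67/52)*156 - 15*(-3*(-3))*(-6)) = sqrt(201 - 135*(-6)) = sqrt(201 - 15*(-54)) = sqrt(201 + 810) = sqrt(1011)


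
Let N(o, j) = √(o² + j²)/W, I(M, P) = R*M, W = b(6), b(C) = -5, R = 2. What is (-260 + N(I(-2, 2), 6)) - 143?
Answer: -403 - 2*√13/5 ≈ -404.44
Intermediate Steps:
W = -5
I(M, P) = 2*M
N(o, j) = -√(j² + o²)/5 (N(o, j) = √(o² + j²)/(-5) = √(j² + o²)*(-⅕) = -√(j² + o²)/5)
(-260 + N(I(-2, 2), 6)) - 143 = (-260 - √(6² + (2*(-2))²)/5) - 143 = (-260 - √(36 + (-4)²)/5) - 143 = (-260 - √(36 + 16)/5) - 143 = (-260 - 2*√13/5) - 143 = -403 - 2*√13/5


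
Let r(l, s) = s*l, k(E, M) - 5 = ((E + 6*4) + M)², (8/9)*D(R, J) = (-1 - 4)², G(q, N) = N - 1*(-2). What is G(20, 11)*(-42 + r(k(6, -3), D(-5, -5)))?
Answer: 1071291/4 ≈ 2.6782e+5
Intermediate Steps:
G(q, N) = 2 + N (G(q, N) = N + 2 = 2 + N)
D(R, J) = 225/8 (D(R, J) = 9*(-1 - 4)²/8 = (9/8)*(-5)² = (9/8)*25 = 225/8)
k(E, M) = 5 + (24 + E + M)² (k(E, M) = 5 + ((E + 6*4) + M)² = 5 + ((E + 24) + M)² = 5 + ((24 + E) + M)² = 5 + (24 + E + M)²)
r(l, s) = l*s
G(20, 11)*(-42 + r(k(6, -3), D(-5, -5))) = (2 + 11)*(-42 + (5 + (24 + 6 - 3)²)*(225/8)) = 13*(-42 + (5 + 27²)*(225/8)) = 13*(-42 + (5 + 729)*(225/8)) = 13*(-42 + 734*(225/8)) = 13*(-42 + 82575/4) = 13*(82407/4) = 1071291/4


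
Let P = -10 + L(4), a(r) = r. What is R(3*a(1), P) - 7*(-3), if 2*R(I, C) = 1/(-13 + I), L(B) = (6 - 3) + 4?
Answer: 419/20 ≈ 20.950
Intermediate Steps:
L(B) = 7 (L(B) = 3 + 4 = 7)
P = -3 (P = -10 + 7 = -3)
R(I, C) = 1/(2*(-13 + I))
R(3*a(1), P) - 7*(-3) = 1/(2*(-13 + 3*1)) - 7*(-3) = 1/(2*(-13 + 3)) + 21 = (½)/(-10) + 21 = (½)*(-⅒) + 21 = -1/20 + 21 = 419/20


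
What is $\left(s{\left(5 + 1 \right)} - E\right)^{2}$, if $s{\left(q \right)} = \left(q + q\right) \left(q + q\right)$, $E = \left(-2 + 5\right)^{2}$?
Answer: $18225$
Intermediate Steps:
$E = 9$ ($E = 3^{2} = 9$)
$s{\left(q \right)} = 4 q^{2}$ ($s{\left(q \right)} = 2 q 2 q = 4 q^{2}$)
$\left(s{\left(5 + 1 \right)} - E\right)^{2} = \left(4 \left(5 + 1\right)^{2} - 9\right)^{2} = \left(4 \cdot 6^{2} - 9\right)^{2} = \left(4 \cdot 36 - 9\right)^{2} = \left(144 - 9\right)^{2} = 135^{2} = 18225$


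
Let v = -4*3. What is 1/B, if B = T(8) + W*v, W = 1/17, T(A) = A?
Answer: 17/124 ≈ 0.13710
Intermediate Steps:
v = -12
W = 1/17 ≈ 0.058824
B = 124/17 (B = 8 + (1/17)*(-12) = 8 - 12/17 = 124/17 ≈ 7.2941)
1/B = 1/(124/17) = 17/124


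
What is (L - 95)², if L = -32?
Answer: 16129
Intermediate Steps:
(L - 95)² = (-32 - 95)² = (-127)² = 16129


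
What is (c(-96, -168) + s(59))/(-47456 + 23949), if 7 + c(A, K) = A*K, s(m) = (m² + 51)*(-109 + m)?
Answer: 14589/2137 ≈ 6.8269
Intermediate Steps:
s(m) = (-109 + m)*(51 + m²) (s(m) = (51 + m²)*(-109 + m) = (-109 + m)*(51 + m²))
c(A, K) = -7 + A*K
(c(-96, -168) + s(59))/(-47456 + 23949) = ((-7 - 96*(-168)) + (-5559 + 59³ - 109*59² + 51*59))/(-47456 + 23949) = ((-7 + 16128) + (-5559 + 205379 - 109*3481 + 3009))/(-23507) = (16121 + (-5559 + 205379 - 379429 + 3009))*(-1/23507) = (16121 - 176600)*(-1/23507) = -160479*(-1/23507) = 14589/2137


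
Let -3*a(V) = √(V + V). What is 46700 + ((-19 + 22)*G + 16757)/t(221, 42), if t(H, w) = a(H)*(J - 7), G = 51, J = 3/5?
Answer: 46700 + 126825*√442/7072 ≈ 47077.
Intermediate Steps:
J = ⅗ (J = 3*(⅕) = ⅗ ≈ 0.60000)
a(V) = -√2*√V/3 (a(V) = -√(V + V)/3 = -√2*√V/3)
t(H, w) = 32*√2*√H/15 (t(H, w) = (-√2*√H/3)*(⅗ - 7) = -√2*√H/3*(-32/5) = 32*√2*√H/15)
46700 + ((-19 + 22)*G + 16757)/t(221, 42) = 46700 + ((-19 + 22)*51 + 16757)/((32*√2*√221/15)) = 46700 + (3*51 + 16757)/((32*√442/15)) = 46700 + (153 + 16757)*(15*√442/14144) = 46700 + 16910*(15*√442/14144) = 46700 + 126825*√442/7072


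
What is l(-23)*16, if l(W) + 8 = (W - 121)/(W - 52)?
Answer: -2432/25 ≈ -97.280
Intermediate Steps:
l(W) = -8 + (-121 + W)/(-52 + W) (l(W) = -8 + (W - 121)/(W - 52) = -8 + (-121 + W)/(-52 + W))
l(-23)*16 = ((295 - 7*(-23))/(-52 - 23))*16 = ((295 + 161)/(-75))*16 = -1/75*456*16 = -152/25*16 = -2432/25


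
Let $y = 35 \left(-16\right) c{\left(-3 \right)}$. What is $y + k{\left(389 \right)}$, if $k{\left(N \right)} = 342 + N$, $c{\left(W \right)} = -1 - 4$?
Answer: $3531$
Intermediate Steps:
$c{\left(W \right)} = -5$
$y = 2800$ ($y = 35 \left(-16\right) \left(-5\right) = \left(-560\right) \left(-5\right) = 2800$)
$y + k{\left(389 \right)} = 2800 + \left(342 + 389\right) = 2800 + 731 = 3531$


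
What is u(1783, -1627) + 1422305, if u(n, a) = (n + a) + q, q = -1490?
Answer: 1420971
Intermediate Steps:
u(n, a) = -1490 + a + n (u(n, a) = (n + a) - 1490 = (a + n) - 1490 = -1490 + a + n)
u(1783, -1627) + 1422305 = (-1490 - 1627 + 1783) + 1422305 = -1334 + 1422305 = 1420971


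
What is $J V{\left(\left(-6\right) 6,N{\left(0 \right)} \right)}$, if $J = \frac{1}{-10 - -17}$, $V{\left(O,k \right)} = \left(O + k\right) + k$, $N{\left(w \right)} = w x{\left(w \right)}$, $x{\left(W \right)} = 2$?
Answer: $- \frac{36}{7} \approx -5.1429$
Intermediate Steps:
$N{\left(w \right)} = 2 w$ ($N{\left(w \right)} = w 2 = 2 w$)
$V{\left(O,k \right)} = O + 2 k$
$J = \frac{1}{7}$ ($J = \frac{1}{-10 + 17} = \frac{1}{7} \approx 0.14286$)
$J V{\left(\left(-6\right) 6,N{\left(0 \right)} \right)} = \frac{\left(-6\right) 6 + 2 \cdot 2 \cdot 0}{7} = \frac{-36 + 2 \cdot 0}{7} = \frac{-36 + 0}{7} = \frac{1}{7} \left(-36\right) = - \frac{36}{7}$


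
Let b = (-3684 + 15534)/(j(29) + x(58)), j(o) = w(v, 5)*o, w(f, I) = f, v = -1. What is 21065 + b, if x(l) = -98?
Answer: 2663405/127 ≈ 20972.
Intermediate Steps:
j(o) = -o
b = -11850/127 (b = (-3684 + 15534)/(-1*29 - 98) = 11850/(-29 - 98) = 11850/(-127) = 11850*(-1/127) = -11850/127 ≈ -93.307)
21065 + b = 21065 - 11850/127 = 2663405/127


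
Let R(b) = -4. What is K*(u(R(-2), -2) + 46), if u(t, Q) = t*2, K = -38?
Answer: -1444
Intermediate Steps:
u(t, Q) = 2*t
K*(u(R(-2), -2) + 46) = -38*(2*(-4) + 46) = -38*(-8 + 46) = -38*38 = -1444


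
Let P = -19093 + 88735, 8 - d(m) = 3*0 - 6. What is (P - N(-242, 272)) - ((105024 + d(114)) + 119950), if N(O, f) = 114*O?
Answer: -127758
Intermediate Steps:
d(m) = 14 (d(m) = 8 - (3*0 - 6) = 8 - (0 - 6) = 8 - 1*(-6) = 8 + 6 = 14)
P = 69642
(P - N(-242, 272)) - ((105024 + d(114)) + 119950) = (69642 - 114*(-242)) - ((105024 + 14) + 119950) = (69642 - 1*(-27588)) - (105038 + 119950) = (69642 + 27588) - 1*224988 = 97230 - 224988 = -127758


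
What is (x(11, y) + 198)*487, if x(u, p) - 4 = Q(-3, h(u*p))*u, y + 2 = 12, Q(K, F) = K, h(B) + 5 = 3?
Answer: 82303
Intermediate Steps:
h(B) = -2 (h(B) = -5 + 3 = -2)
y = 10 (y = -2 + 12 = 10)
x(u, p) = 4 - 3*u
(x(11, y) + 198)*487 = ((4 - 3*11) + 198)*487 = ((4 - 33) + 198)*487 = (-29 + 198)*487 = 169*487 = 82303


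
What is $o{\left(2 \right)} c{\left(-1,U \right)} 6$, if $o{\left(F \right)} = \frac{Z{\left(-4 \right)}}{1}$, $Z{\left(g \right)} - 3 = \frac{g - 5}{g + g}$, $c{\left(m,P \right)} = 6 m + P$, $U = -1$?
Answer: $- \frac{693}{4} \approx -173.25$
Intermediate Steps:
$c{\left(m,P \right)} = P + 6 m$
$Z{\left(g \right)} = 3 + \frac{-5 + g}{2 g}$ ($Z{\left(g \right)} = 3 + \frac{g - 5}{g + g} = 3 + \frac{-5 + g}{2 g}$)
$o{\left(F \right)} = \frac{33}{8}$ ($o{\left(F \right)} = \frac{\frac{1}{2} \frac{1}{-4} \left(-5 + 7 \left(-4\right)\right)}{1} = \frac{1}{2} \left(- \frac{1}{4}\right) \left(-5 - 28\right) 1 = \frac{1}{2} \left(- \frac{1}{4}\right) \left(-33\right) 1 = \frac{33}{8} \cdot 1 = \frac{33}{8}$)
$o{\left(2 \right)} c{\left(-1,U \right)} 6 = \frac{33 \left(-1 + 6 \left(-1\right)\right)}{8} \cdot 6 = \frac{33 \left(-1 - 6\right)}{8} \cdot 6 = \frac{33}{8} \left(-7\right) 6 = \left(- \frac{231}{8}\right) 6 = - \frac{693}{4}$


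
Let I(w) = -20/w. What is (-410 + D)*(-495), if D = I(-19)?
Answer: 3846150/19 ≈ 2.0243e+5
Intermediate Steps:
D = 20/19 (D = -20/(-19) = -20*(-1/19) = 20/19 ≈ 1.0526)
(-410 + D)*(-495) = (-410 + 20/19)*(-495) = -7770/19*(-495) = 3846150/19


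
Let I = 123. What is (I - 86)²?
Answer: 1369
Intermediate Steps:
(I - 86)² = (123 - 86)² = 37² = 1369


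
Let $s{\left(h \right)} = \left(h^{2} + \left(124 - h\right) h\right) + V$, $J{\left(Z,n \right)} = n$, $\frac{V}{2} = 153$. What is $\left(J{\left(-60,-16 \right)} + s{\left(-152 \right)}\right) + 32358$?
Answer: $13800$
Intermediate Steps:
$V = 306$ ($V = 2 \cdot 153 = 306$)
$s{\left(h \right)} = 306 + h^{2} + h \left(124 - h\right)$ ($s{\left(h \right)} = \left(h^{2} + \left(124 - h\right) h\right) + 306 = \left(h^{2} + h \left(124 - h\right)\right) + 306 = 306 + h^{2} + h \left(124 - h\right)$)
$\left(J{\left(-60,-16 \right)} + s{\left(-152 \right)}\right) + 32358 = \left(-16 + \left(306 + 124 \left(-152\right)\right)\right) + 32358 = \left(-16 + \left(306 - 18848\right)\right) + 32358 = \left(-16 - 18542\right) + 32358 = -18558 + 32358 = 13800$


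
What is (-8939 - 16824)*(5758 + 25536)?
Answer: -806227322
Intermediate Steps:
(-8939 - 16824)*(5758 + 25536) = -25763*31294 = -806227322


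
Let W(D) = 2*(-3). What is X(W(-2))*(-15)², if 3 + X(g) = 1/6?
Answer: -1275/2 ≈ -637.50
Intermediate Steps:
W(D) = -6
X(g) = -17/6 (X(g) = -3 + 1/6 = -3 + ⅙ = -17/6)
X(W(-2))*(-15)² = -17/6*(-15)² = -17/6*225 = -1275/2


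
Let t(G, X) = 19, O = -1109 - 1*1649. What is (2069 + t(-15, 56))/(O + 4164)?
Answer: 1044/703 ≈ 1.4851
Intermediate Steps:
O = -2758 (O = -1109 - 1649 = -2758)
(2069 + t(-15, 56))/(O + 4164) = (2069 + 19)/(-2758 + 4164) = 2088/1406 = 2088*(1/1406) = 1044/703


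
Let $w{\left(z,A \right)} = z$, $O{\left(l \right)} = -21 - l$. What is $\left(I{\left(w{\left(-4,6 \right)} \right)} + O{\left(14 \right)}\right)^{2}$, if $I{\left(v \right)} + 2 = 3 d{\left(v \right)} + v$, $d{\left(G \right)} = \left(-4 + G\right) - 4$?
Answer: $5929$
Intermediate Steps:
$d{\left(G \right)} = -8 + G$
$I{\left(v \right)} = -26 + 4 v$ ($I{\left(v \right)} = -2 + \left(3 \left(-8 + v\right) + v\right) = -2 + \left(\left(-24 + 3 v\right) + v\right) = -2 + \left(-24 + 4 v\right) = -26 + 4 v$)
$\left(I{\left(w{\left(-4,6 \right)} \right)} + O{\left(14 \right)}\right)^{2} = \left(\left(-26 + 4 \left(-4\right)\right) - 35\right)^{2} = \left(\left(-26 - 16\right) - 35\right)^{2} = \left(-42 - 35\right)^{2} = \left(-77\right)^{2} = 5929$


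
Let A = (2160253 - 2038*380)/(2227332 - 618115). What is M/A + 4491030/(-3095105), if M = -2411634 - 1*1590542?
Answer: -306671177668552270/65988257621 ≈ -4.6474e+6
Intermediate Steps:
A = 1385813/1609217 (A = (2160253 - 774440)/1609217 = 1385813*(1/1609217) = 1385813/1609217 ≈ 0.86117)
M = -4002176 (M = -2411634 - 1590542 = -4002176)
M/A + 4491030/(-3095105) = -4002176/1385813/1609217 + 4491030/(-3095105) = -4002176*1609217/1385813 + 4491030*(-1/3095105) = -6440369656192/1385813 - 898206/619021 = -306671177668552270/65988257621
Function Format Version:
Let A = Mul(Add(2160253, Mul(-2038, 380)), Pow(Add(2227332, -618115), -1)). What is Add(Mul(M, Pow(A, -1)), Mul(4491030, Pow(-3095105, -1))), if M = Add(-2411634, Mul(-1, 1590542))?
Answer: Rational(-306671177668552270, 65988257621) ≈ -4.6474e+6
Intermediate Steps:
A = Rational(1385813, 1609217) (A = Mul(Add(2160253, -774440), Pow(1609217, -1)) = Mul(1385813, Rational(1, 1609217)) = Rational(1385813, 1609217) ≈ 0.86117)
M = -4002176 (M = Add(-2411634, -1590542) = -4002176)
Add(Mul(M, Pow(A, -1)), Mul(4491030, Pow(-3095105, -1))) = Add(Mul(-4002176, Pow(Rational(1385813, 1609217), -1)), Mul(4491030, Pow(-3095105, -1))) = Add(Mul(-4002176, Rational(1609217, 1385813)), Mul(4491030, Rational(-1, 3095105))) = Add(Rational(-6440369656192, 1385813), Rational(-898206, 619021)) = Rational(-306671177668552270, 65988257621)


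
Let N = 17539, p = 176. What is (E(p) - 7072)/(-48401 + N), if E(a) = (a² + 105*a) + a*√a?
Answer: -21192/15431 - 352*√11/15431 ≈ -1.4490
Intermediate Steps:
E(a) = a² + a^(3/2) + 105*a (E(a) = (a² + 105*a) + a^(3/2) = a² + a^(3/2) + 105*a)
(E(p) - 7072)/(-48401 + N) = ((176² + 176^(3/2) + 105*176) - 7072)/(-48401 + 17539) = ((30976 + 704*√11 + 18480) - 7072)/(-30862) = ((49456 + 704*√11) - 7072)*(-1/30862) = (42384 + 704*√11)*(-1/30862) = -21192/15431 - 352*√11/15431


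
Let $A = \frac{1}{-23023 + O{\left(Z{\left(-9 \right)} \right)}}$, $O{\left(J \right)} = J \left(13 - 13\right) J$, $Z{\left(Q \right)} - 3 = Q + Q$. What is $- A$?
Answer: $\frac{1}{23023} \approx 4.3435 \cdot 10^{-5}$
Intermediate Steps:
$Z{\left(Q \right)} = 3 + 2 Q$ ($Z{\left(Q \right)} = 3 + \left(Q + Q\right) = 3 + 2 Q$)
$O{\left(J \right)} = 0$ ($O{\left(J \right)} = J \left(13 - 13\right) J = J 0 J = 0 J = 0$)
$A = - \frac{1}{23023}$ ($A = \frac{1}{-23023 + 0} = \frac{1}{-23023} = - \frac{1}{23023} \approx -4.3435 \cdot 10^{-5}$)
$- A = \left(-1\right) \left(- \frac{1}{23023}\right) = \frac{1}{23023}$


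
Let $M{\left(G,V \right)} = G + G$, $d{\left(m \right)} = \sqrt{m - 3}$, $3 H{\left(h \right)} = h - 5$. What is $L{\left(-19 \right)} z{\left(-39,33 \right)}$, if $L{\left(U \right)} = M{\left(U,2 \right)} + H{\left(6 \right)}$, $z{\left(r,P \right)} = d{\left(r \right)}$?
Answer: $- \frac{113 i \sqrt{42}}{3} \approx - 244.11 i$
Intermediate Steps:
$H{\left(h \right)} = - \frac{5}{3} + \frac{h}{3}$ ($H{\left(h \right)} = \frac{h - 5}{3} = \frac{-5 + h}{3} = - \frac{5}{3} + \frac{h}{3}$)
$d{\left(m \right)} = \sqrt{-3 + m}$
$M{\left(G,V \right)} = 2 G$
$z{\left(r,P \right)} = \sqrt{-3 + r}$
$L{\left(U \right)} = \frac{1}{3} + 2 U$ ($L{\left(U \right)} = 2 U + \left(- \frac{5}{3} + \frac{1}{3} \cdot 6\right) = 2 U + \left(- \frac{5}{3} + 2\right) = 2 U + \frac{1}{3} = \frac{1}{3} + 2 U$)
$L{\left(-19 \right)} z{\left(-39,33 \right)} = \left(\frac{1}{3} + 2 \left(-19\right)\right) \sqrt{-3 - 39} = \left(\frac{1}{3} - 38\right) \sqrt{-42} = - \frac{113 i \sqrt{42}}{3}$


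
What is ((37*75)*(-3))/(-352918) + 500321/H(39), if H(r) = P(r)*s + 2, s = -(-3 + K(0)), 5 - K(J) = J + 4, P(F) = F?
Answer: 88286476339/14116720 ≈ 6254.0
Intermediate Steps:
K(J) = 1 - J (K(J) = 5 - (J + 4) = 5 - (4 + J) = 5 + (-4 - J) = 1 - J)
s = 2 (s = -(-3 + (1 - 1*0)) = -(-3 + (1 + 0)) = -(-3 + 1) = -1*(-2) = 2)
H(r) = 2 + 2*r (H(r) = r*2 + 2 = 2*r + 2 = 2 + 2*r)
((37*75)*(-3))/(-352918) + 500321/H(39) = ((37*75)*(-3))/(-352918) + 500321/(2 + 2*39) = (2775*(-3))*(-1/352918) + 500321/(2 + 78) = -8325*(-1/352918) + 500321/80 = 8325/352918 + 500321*(1/80) = 8325/352918 + 500321/80 = 88286476339/14116720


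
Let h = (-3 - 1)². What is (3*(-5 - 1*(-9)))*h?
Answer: 192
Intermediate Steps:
h = 16 (h = (-4)² = 16)
(3*(-5 - 1*(-9)))*h = (3*(-5 - 1*(-9)))*16 = (3*(-5 + 9))*16 = (3*4)*16 = 12*16 = 192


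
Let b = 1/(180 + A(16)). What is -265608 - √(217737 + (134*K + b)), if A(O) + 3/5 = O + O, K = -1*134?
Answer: -265608 - √223205127754/1057 ≈ -2.6606e+5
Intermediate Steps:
K = -134
A(O) = -⅗ + 2*O (A(O) = -⅗ + (O + O) = -⅗ + 2*O)
b = 5/1057 (b = 1/(180 + (-⅗ + 2*16)) = 1/(180 + (-⅗ + 32)) = 1/(180 + 157/5) = 1/(1057/5) = 5/1057 ≈ 0.0047304)
-265608 - √(217737 + (134*K + b)) = -265608 - √(217737 + (134*(-134) + 5/1057)) = -265608 - √(217737 + (-17956 + 5/1057)) = -265608 - √(217737 - 18979487/1057) = -265608 - √(211168522/1057) = -265608 - √223205127754/1057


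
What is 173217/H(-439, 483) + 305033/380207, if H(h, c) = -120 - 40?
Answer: -65809510639/60833120 ≈ -1081.8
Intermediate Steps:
H(h, c) = -160
173217/H(-439, 483) + 305033/380207 = 173217/(-160) + 305033/380207 = 173217*(-1/160) + 305033*(1/380207) = -173217/160 + 305033/380207 = -65809510639/60833120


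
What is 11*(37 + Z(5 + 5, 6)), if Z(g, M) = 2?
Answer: 429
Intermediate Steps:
11*(37 + Z(5 + 5, 6)) = 11*(37 + 2) = 11*39 = 429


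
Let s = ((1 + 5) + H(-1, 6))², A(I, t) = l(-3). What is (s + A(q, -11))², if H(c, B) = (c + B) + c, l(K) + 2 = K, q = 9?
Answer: 9025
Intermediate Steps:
l(K) = -2 + K
A(I, t) = -5 (A(I, t) = -2 - 3 = -5)
H(c, B) = B + 2*c (H(c, B) = (B + c) + c = B + 2*c)
s = 100 (s = ((1 + 5) + (6 + 2*(-1)))² = (6 + (6 - 2))² = (6 + 4)² = 10² = 100)
(s + A(q, -11))² = (100 - 5)² = 95² = 9025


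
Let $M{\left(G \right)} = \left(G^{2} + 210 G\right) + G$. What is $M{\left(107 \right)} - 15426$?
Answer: $18600$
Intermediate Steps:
$M{\left(G \right)} = G^{2} + 211 G$
$M{\left(107 \right)} - 15426 = 107 \left(211 + 107\right) - 15426 = 107 \cdot 318 - 15426 = 34026 - 15426 = 18600$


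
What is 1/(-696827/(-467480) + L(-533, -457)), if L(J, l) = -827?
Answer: -467480/385909133 ≈ -0.0012114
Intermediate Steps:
1/(-696827/(-467480) + L(-533, -457)) = 1/(-696827/(-467480) - 827) = 1/(-696827*(-1/467480) - 827) = 1/(696827/467480 - 827) = 1/(-385909133/467480) = -467480/385909133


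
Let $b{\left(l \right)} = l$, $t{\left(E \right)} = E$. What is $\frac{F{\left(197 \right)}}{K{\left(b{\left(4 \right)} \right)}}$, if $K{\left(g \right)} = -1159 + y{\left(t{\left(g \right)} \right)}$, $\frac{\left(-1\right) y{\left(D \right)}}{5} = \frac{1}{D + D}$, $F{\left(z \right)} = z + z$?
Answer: $- \frac{3152}{9277} \approx -0.33977$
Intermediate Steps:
$F{\left(z \right)} = 2 z$
$y{\left(D \right)} = - \frac{5}{2 D}$ ($y{\left(D \right)} = - \frac{5}{D + D} = - \frac{5}{2 D}$)
$K{\left(g \right)} = -1159 - \frac{5}{2 g}$
$\frac{F{\left(197 \right)}}{K{\left(b{\left(4 \right)} \right)}} = \frac{2 \cdot 197}{-1159 - \frac{5}{2 \cdot 4}} = \frac{394}{-1159 - \frac{5}{8}} = \frac{394}{- \frac{9277}{8}} = 394 \left(- \frac{8}{9277}\right) = - \frac{3152}{9277}$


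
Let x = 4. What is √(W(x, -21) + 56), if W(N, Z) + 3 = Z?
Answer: 4*√2 ≈ 5.6569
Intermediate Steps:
W(N, Z) = -3 + Z
√(W(x, -21) + 56) = √((-3 - 21) + 56) = √(-24 + 56) = √32 = 4*√2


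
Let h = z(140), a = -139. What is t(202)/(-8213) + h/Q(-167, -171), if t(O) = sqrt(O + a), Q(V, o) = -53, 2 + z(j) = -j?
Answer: 142/53 - 3*sqrt(7)/8213 ≈ 2.6783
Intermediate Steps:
z(j) = -2 - j
h = -142 (h = -2 - 1*140 = -2 - 140 = -142)
t(O) = sqrt(-139 + O) (t(O) = sqrt(O - 139) = sqrt(-139 + O))
t(202)/(-8213) + h/Q(-167, -171) = sqrt(-139 + 202)/(-8213) - 142/(-53) = sqrt(63)*(-1/8213) - 142*(-1/53) = (3*sqrt(7))*(-1/8213) + 142/53 = -3*sqrt(7)/8213 + 142/53 = 142/53 - 3*sqrt(7)/8213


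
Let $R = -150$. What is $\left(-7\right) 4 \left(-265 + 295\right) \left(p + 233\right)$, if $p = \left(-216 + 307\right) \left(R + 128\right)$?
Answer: $1485960$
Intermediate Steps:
$p = -2002$ ($p = \left(-216 + 307\right) \left(-150 + 128\right) = 91 \left(-22\right) = -2002$)
$\left(-7\right) 4 \left(-265 + 295\right) \left(p + 233\right) = \left(-7\right) 4 \left(-265 + 295\right) \left(-2002 + 233\right) = - 28 \cdot 30 \left(-1769\right) = \left(-28\right) \left(-53070\right) = 1485960$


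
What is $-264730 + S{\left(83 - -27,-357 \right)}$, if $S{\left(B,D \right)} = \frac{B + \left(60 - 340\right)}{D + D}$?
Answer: $- \frac{5559325}{21} \approx -2.6473 \cdot 10^{5}$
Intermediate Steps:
$S{\left(B,D \right)} = \frac{-280 + B}{2 D}$ ($S{\left(B,D \right)} = \frac{B + \left(60 - 340\right)}{2 D} = \left(B - 280\right) \frac{1}{2 D} = \left(-280 + B\right) \frac{1}{2 D} = \frac{-280 + B}{2 D}$)
$-264730 + S{\left(83 - -27,-357 \right)} = -264730 + \frac{-280 + \left(83 - -27\right)}{2 \left(-357\right)} = -264730 + \frac{1}{2} \left(- \frac{1}{357}\right) \left(-280 + \left(83 + 27\right)\right) = -264730 + \frac{1}{2} \left(- \frac{1}{357}\right) \left(-280 + 110\right) = -264730 + \frac{1}{2} \left(- \frac{1}{357}\right) \left(-170\right) = -264730 + \frac{5}{21} = - \frac{5559325}{21}$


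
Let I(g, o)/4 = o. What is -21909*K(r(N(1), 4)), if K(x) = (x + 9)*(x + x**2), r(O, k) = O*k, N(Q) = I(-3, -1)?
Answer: 36807120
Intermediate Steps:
I(g, o) = 4*o
N(Q) = -4 (N(Q) = 4*(-1) = -4)
K(x) = (9 + x)*(x + x**2)
-21909*K(r(N(1), 4)) = -21909*(-4*4)*(9 + (-4*4)**2 + 10*(-4*4)) = -(-350544)*(9 + (-16)**2 + 10*(-16)) = -(-350544)*(9 + 256 - 160) = -(-350544)*105 = -21909*(-1680) = 36807120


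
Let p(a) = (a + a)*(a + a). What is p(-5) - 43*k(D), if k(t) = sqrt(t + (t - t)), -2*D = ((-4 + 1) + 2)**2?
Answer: 100 - 43*I*sqrt(2)/2 ≈ 100.0 - 30.406*I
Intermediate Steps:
p(a) = 4*a**2 (p(a) = (2*a)*(2*a) = 4*a**2)
D = -1/2 (D = -((-4 + 1) + 2)**2/2 = -(-3 + 2)**2/2 = -1/2*(-1)**2 = -1/2*1 = -1/2 ≈ -0.50000)
k(t) = sqrt(t) (k(t) = sqrt(t + 0) = sqrt(t))
p(-5) - 43*k(D) = 4*(-5)**2 - 43*I*sqrt(2)/2 = 4*25 - 43*I*sqrt(2)/2 = 100 - 43*I*sqrt(2)/2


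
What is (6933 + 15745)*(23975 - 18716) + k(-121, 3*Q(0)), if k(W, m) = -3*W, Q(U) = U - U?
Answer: 119263965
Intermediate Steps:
Q(U) = 0
(6933 + 15745)*(23975 - 18716) + k(-121, 3*Q(0)) = (6933 + 15745)*(23975 - 18716) - 3*(-121) = 22678*5259 + 363 = 119263602 + 363 = 119263965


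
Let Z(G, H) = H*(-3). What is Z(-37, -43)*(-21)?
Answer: -2709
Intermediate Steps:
Z(G, H) = -3*H
Z(-37, -43)*(-21) = -3*(-43)*(-21) = 129*(-21) = -2709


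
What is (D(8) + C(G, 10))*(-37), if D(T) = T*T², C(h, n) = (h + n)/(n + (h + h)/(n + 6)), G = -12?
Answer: -321900/17 ≈ -18935.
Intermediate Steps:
C(h, n) = (h + n)/(n + 2*h/(6 + n)) (C(h, n) = (h + n)/(n + (2*h)/(6 + n)) = (h + n)/(n + 2*h/(6 + n)))
D(T) = T³
(D(8) + C(G, 10))*(-37) = (8³ + (10² + 6*(-12) + 6*10 - 12*10)/(10² + 2*(-12) + 6*10))*(-37) = (512 + (100 - 72 + 60 - 120)/(100 - 24 + 60))*(-37) = (512 - 32/136)*(-37) = (512 + (1/136)*(-32))*(-37) = (512 - 4/17)*(-37) = (8700/17)*(-37) = -321900/17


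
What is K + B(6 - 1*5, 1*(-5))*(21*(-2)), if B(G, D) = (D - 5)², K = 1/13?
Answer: -54599/13 ≈ -4199.9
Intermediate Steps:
K = 1/13 ≈ 0.076923
B(G, D) = (-5 + D)²
K + B(6 - 1*5, 1*(-5))*(21*(-2)) = 1/13 + (-5 + 1*(-5))²*(21*(-2)) = 1/13 + (-5 - 5)²*(-42) = 1/13 + (-10)²*(-42) = 1/13 + 100*(-42) = 1/13 - 4200 = -54599/13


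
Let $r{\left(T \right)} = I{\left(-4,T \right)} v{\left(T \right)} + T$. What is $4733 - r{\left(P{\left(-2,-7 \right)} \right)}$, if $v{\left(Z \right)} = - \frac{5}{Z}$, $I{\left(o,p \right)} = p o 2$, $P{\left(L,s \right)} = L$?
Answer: $4695$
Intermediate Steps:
$I{\left(o,p \right)} = 2 o p$ ($I{\left(o,p \right)} = o p 2 = 2 o p$)
$r{\left(T \right)} = 40 + T$ ($r{\left(T \right)} = 2 \left(-4\right) T \left(- \frac{5}{T}\right) + T = - 8 T \left(- \frac{5}{T}\right) + T = 40 + T$)
$4733 - r{\left(P{\left(-2,-7 \right)} \right)} = 4733 - \left(40 - 2\right) = 4733 - 38 = 4695$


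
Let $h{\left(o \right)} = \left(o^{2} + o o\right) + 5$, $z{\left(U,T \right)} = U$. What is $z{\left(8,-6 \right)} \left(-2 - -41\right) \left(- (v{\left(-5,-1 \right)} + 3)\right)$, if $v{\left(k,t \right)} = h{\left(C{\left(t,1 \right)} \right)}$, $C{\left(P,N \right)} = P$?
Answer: $-3120$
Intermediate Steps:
$h{\left(o \right)} = 5 + 2 o^{2}$ ($h{\left(o \right)} = \left(o^{2} + o^{2}\right) + 5 = 2 o^{2} + 5 = 5 + 2 o^{2}$)
$v{\left(k,t \right)} = 5 + 2 t^{2}$
$z{\left(8,-6 \right)} \left(-2 - -41\right) \left(- (v{\left(-5,-1 \right)} + 3)\right) = 8 \left(-2 - -41\right) \left(- (\left(5 + 2 \left(-1\right)^{2}\right) + 3)\right) = 8 \left(-2 + 41\right) \left(- (\left(5 + 2 \cdot 1\right) + 3)\right) = 8 \cdot 39 \left(- (\left(5 + 2\right) + 3)\right) = 312 \left(- (7 + 3)\right) = 312 \left(\left(-1\right) 10\right) = 312 \left(-10\right) = -3120$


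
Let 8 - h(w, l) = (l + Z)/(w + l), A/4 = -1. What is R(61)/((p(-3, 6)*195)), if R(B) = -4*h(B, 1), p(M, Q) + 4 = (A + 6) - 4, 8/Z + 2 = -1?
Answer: 1493/54405 ≈ 0.027442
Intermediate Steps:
A = -4 (A = 4*(-1) = -4)
Z = -8/3 (Z = 8/(-2 - 1) = 8/(-3) = 8*(-1/3) = -8/3 ≈ -2.6667)
h(w, l) = 8 - (-8/3 + l)/(l + w) (h(w, l) = 8 - (l - 8/3)/(w + l) = 8 - (-8/3 + l)/(l + w))
p(M, Q) = -6 (p(M, Q) = -4 + ((-4 + 6) - 4) = -4 + (2 - 4) = -4 - 2 = -6)
R(B) = -4*(29/3 + 8*B)/(1 + B) (R(B) = -4*(8/3 + 7*1 + 8*B)/(1 + B) = -4*(8/3 + 7 + 8*B)/(1 + B) = -4*(29/3 + 8*B)/(1 + B))
R(61)/((p(-3, 6)*195)) = (4*(-29 - 24*61)/(3*(1 + 61)))/((-6*195)) = ((4/3)*(-29 - 1464)/62)/(-1170) = ((4/3)*(1/62)*(-1493))*(-1/1170) = -2986/93*(-1/1170) = 1493/54405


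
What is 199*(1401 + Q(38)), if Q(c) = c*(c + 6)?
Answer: 611527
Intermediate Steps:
Q(c) = c*(6 + c)
199*(1401 + Q(38)) = 199*(1401 + 38*(6 + 38)) = 199*(1401 + 38*44) = 199*(1401 + 1672) = 199*3073 = 611527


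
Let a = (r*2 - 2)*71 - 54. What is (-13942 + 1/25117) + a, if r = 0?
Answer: -355104145/25117 ≈ -14138.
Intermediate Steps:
a = -196 (a = (0*2 - 2)*71 - 54 = (0 - 2)*71 - 54 = -2*71 - 54 = -142 - 54 = -196)
(-13942 + 1/25117) + a = (-13942 + 1/25117) - 196 = -350181213/25117 - 196 = -355104145/25117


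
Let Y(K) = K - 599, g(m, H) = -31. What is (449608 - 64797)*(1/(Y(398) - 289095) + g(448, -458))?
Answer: -493007594221/41328 ≈ -1.1929e+7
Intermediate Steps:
Y(K) = -599 + K
(449608 - 64797)*(1/(Y(398) - 289095) + g(448, -458)) = (449608 - 64797)*(1/((-599 + 398) - 289095) - 31) = 384811*(1/(-201 - 289095) - 31) = 384811*(1/(-289296) - 31) = 384811*(-1/289296 - 31) = 384811*(-8968177/289296) = -493007594221/41328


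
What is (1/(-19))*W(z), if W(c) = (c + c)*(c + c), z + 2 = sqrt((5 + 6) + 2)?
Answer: -68/19 + 16*sqrt(13)/19 ≈ -0.54269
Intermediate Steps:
z = -2 + sqrt(13) (z = -2 + sqrt((5 + 6) + 2) = -2 + sqrt(11 + 2) = -2 + sqrt(13) ≈ 1.6056)
W(c) = 4*c**2 (W(c) = (2*c)*(2*c) = 4*c**2)
(1/(-19))*W(z) = (1/(-19))*(4*(-2 + sqrt(13))**2) = (1*(-1/19))*(4*(-2 + sqrt(13))**2) = -4*(-2 + sqrt(13))**2/19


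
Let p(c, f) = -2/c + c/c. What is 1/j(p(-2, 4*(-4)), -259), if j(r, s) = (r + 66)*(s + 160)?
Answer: -1/6732 ≈ -0.00014854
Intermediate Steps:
p(c, f) = 1 - 2/c (p(c, f) = -2/c + 1 = 1 - 2/c)
j(r, s) = (66 + r)*(160 + s)
1/j(p(-2, 4*(-4)), -259) = 1/(10560 + 66*(-259) + 160*((-2 - 2)/(-2)) + ((-2 - 2)/(-2))*(-259)) = 1/(10560 - 17094 + 160*(-½*(-4)) - ½*(-4)*(-259)) = 1/(10560 - 17094 + 160*2 + 2*(-259)) = 1/(10560 - 17094 + 320 - 518) = 1/(-6732) = -1/6732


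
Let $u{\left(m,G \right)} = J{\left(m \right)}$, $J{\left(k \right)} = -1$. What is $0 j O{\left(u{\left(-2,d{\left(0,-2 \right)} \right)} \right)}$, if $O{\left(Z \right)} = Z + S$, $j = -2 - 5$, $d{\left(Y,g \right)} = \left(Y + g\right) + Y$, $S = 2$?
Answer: $0$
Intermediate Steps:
$d{\left(Y,g \right)} = g + 2 Y$
$u{\left(m,G \right)} = -1$
$j = -7$
$O{\left(Z \right)} = 2 + Z$ ($O{\left(Z \right)} = Z + 2 = 2 + Z$)
$0 j O{\left(u{\left(-2,d{\left(0,-2 \right)} \right)} \right)} = 0 \left(-7\right) \left(2 - 1\right) = 0 \cdot 1 = 0$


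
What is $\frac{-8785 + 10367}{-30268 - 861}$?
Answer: $- \frac{226}{4447} \approx -0.050821$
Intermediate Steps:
$\frac{-8785 + 10367}{-30268 - 861} = \frac{1582}{-31129} = 1582 \left(- \frac{1}{31129}\right) = - \frac{226}{4447}$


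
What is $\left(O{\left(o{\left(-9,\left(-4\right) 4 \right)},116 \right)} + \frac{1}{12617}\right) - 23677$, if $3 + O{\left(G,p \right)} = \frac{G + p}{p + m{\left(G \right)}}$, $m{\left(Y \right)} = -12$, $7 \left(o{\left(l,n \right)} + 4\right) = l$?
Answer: $- \frac{217495188777}{9185176} \approx -23679.0$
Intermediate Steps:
$o{\left(l,n \right)} = -4 + \frac{l}{7}$
$O{\left(G,p \right)} = -3 + \frac{G + p}{-12 + p}$ ($O{\left(G,p \right)} = -3 + \frac{G + p}{p - 12} = -3 + \frac{G + p}{-12 + p}$)
$\left(O{\left(o{\left(-9,\left(-4\right) 4 \right)},116 \right)} + \frac{1}{12617}\right) - 23677 = \left(\frac{36 + \left(-4 + \frac{1}{7} \left(-9\right)\right) - 232}{-12 + 116} + \frac{1}{12617}\right) - 23677 = \left(\frac{36 - \frac{37}{7} - 232}{104} + \frac{1}{12617}\right) - 23677 = \left(\frac{1}{104} \left(- \frac{1409}{7}\right) + \frac{1}{12617}\right) - 23677 = \left(- \frac{1409}{728} + \frac{1}{12617}\right) - 23677 = - \frac{17776625}{9185176} - 23677 = - \frac{217495188777}{9185176}$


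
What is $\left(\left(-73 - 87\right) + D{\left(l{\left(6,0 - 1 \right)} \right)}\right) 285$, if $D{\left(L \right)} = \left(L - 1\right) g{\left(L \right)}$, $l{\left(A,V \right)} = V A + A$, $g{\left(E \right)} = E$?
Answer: $-45600$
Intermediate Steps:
$l{\left(A,V \right)} = A + A V$ ($l{\left(A,V \right)} = A V + A = A + A V$)
$D{\left(L \right)} = L \left(-1 + L\right)$ ($D{\left(L \right)} = \left(L - 1\right) L = \left(-1 + L\right) L = L \left(-1 + L\right)$)
$\left(\left(-73 - 87\right) + D{\left(l{\left(6,0 - 1 \right)} \right)}\right) 285 = \left(\left(-73 - 87\right) + 6 \left(1 + \left(0 - 1\right)\right) \left(-1 + 6 \left(1 + \left(0 - 1\right)\right)\right)\right) 285 = \left(\left(-73 - 87\right) + 6 \left(1 - 1\right) \left(-1 + 6 \left(1 - 1\right)\right)\right) 285 = \left(-160 + 6 \cdot 0 \left(-1 + 6 \cdot 0\right)\right) 285 = \left(-160 + 0 \left(-1 + 0\right)\right) 285 = \left(-160 + 0 \left(-1\right)\right) 285 = \left(-160 + 0\right) 285 = \left(-160\right) 285 = -45600$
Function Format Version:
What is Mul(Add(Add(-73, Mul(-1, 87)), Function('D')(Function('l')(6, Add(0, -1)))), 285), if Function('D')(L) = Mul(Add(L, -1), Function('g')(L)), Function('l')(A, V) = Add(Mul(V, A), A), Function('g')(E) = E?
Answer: -45600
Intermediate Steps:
Function('l')(A, V) = Add(A, Mul(A, V)) (Function('l')(A, V) = Add(Mul(A, V), A) = Add(A, Mul(A, V)))
Function('D')(L) = Mul(L, Add(-1, L)) (Function('D')(L) = Mul(Add(L, -1), L) = Mul(Add(-1, L), L) = Mul(L, Add(-1, L)))
Mul(Add(Add(-73, Mul(-1, 87)), Function('D')(Function('l')(6, Add(0, -1)))), 285) = Mul(Add(Add(-73, Mul(-1, 87)), Mul(Mul(6, Add(1, Add(0, -1))), Add(-1, Mul(6, Add(1, Add(0, -1)))))), 285) = Mul(Add(Add(-73, -87), Mul(Mul(6, Add(1, -1)), Add(-1, Mul(6, Add(1, -1))))), 285) = Mul(Add(-160, Mul(Mul(6, 0), Add(-1, Mul(6, 0)))), 285) = Mul(Add(-160, Mul(0, Add(-1, 0))), 285) = Mul(Add(-160, Mul(0, -1)), 285) = Mul(Add(-160, 0), 285) = Mul(-160, 285) = -45600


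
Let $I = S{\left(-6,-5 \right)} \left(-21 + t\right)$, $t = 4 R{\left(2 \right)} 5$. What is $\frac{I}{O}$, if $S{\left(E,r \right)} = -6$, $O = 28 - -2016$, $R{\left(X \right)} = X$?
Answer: $- \frac{57}{1022} \approx -0.055773$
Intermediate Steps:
$O = 2044$ ($O = 28 + 2016 = 2044$)
$t = 40$ ($t = 4 \cdot 2 \cdot 5 = 8 \cdot 5 = 40$)
$I = -114$ ($I = - 6 \left(-21 + 40\right) = \left(-6\right) 19 = -114$)
$\frac{I}{O} = - \frac{114}{2044} = \left(-114\right) \frac{1}{2044} = - \frac{57}{1022}$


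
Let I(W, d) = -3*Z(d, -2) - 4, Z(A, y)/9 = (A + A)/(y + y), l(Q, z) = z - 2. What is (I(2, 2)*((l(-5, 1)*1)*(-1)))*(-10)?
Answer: -230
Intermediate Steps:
l(Q, z) = -2 + z
Z(A, y) = 9*A/y (Z(A, y) = 9*((A + A)/(y + y)) = 9*((2*A)/((2*y))) = 9*((2*A)*(1/(2*y))) = 9*(A/y) = 9*A/y)
I(W, d) = -4 + 27*d/2 (I(W, d) = -27*d/(-2) - 4 = -27*d*(-1)/2 - 4 = -(-27)*d/2 - 4 = 27*d/2 - 4 = -4 + 27*d/2)
(I(2, 2)*((l(-5, 1)*1)*(-1)))*(-10) = ((-4 + (27/2)*2)*(((-2 + 1)*1)*(-1)))*(-10) = ((-4 + 27)*(-1*1*(-1)))*(-10) = (23*(-1*(-1)))*(-10) = (23*1)*(-10) = 23*(-10) = -230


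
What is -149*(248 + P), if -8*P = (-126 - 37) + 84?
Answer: -307387/8 ≈ -38423.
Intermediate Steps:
P = 79/8 (P = -((-126 - 37) + 84)/8 = -(-163 + 84)/8 = -1/8*(-79) = 79/8 ≈ 9.8750)
-149*(248 + P) = -149*(248 + 79/8) = -149*2063/8 = -307387/8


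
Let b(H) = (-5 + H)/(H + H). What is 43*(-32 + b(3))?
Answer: -4171/3 ≈ -1390.3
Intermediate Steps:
b(H) = (-5 + H)/(2*H) (b(H) = (-5 + H)/((2*H)) = (-5 + H)*(1/(2*H)) = (-5 + H)/(2*H))
43*(-32 + b(3)) = 43*(-32 + (½)*(-5 + 3)/3) = 43*(-32 + (½)*(⅓)*(-2)) = 43*(-32 - ⅓) = 43*(-97/3) = -4171/3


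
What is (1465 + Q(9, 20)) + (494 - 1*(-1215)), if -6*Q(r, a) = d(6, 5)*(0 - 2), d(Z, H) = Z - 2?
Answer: 9526/3 ≈ 3175.3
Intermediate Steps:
d(Z, H) = -2 + Z
Q(r, a) = 4/3 (Q(r, a) = -(-2 + 6)*(0 - 2)/6 = -2*(-2)/3 = -⅙*(-8) = 4/3)
(1465 + Q(9, 20)) + (494 - 1*(-1215)) = (1465 + 4/3) + (494 - 1*(-1215)) = 4399/3 + (494 + 1215) = 4399/3 + 1709 = 9526/3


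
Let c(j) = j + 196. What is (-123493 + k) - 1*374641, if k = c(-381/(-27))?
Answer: -4481315/9 ≈ -4.9792e+5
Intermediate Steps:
c(j) = 196 + j
k = 1891/9 (k = 196 - 381/(-27) = 196 - 381*(-1/27) = 196 + 127/9 = 1891/9 ≈ 210.11)
(-123493 + k) - 1*374641 = (-123493 + 1891/9) - 1*374641 = -1109546/9 - 374641 = -4481315/9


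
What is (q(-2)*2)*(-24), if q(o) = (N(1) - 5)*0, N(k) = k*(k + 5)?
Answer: 0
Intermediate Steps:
N(k) = k*(5 + k)
q(o) = 0 (q(o) = (1*(5 + 1) - 5)*0 = (1*6 - 5)*0 = (6 - 5)*0 = 1*0 = 0)
(q(-2)*2)*(-24) = (0*2)*(-24) = 0*(-24) = 0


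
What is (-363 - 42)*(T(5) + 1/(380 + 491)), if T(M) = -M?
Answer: 1763370/871 ≈ 2024.5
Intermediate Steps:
(-363 - 42)*(T(5) + 1/(380 + 491)) = (-363 - 42)*(-1*5 + 1/(380 + 491)) = -405*(-5 + 1/871) = -405*(-4354/871) = 1763370/871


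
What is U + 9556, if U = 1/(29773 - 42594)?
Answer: 122517475/12821 ≈ 9556.0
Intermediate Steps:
U = -1/12821 (U = 1/(-12821) = -1/12821 ≈ -7.7997e-5)
U + 9556 = -1/12821 + 9556 = 122517475/12821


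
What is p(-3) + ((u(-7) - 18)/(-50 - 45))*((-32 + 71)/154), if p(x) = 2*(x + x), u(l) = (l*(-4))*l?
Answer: -83607/7315 ≈ -11.430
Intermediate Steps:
u(l) = -4*l² (u(l) = (-4*l)*l = -4*l²)
p(x) = 4*x (p(x) = 2*(2*x) = 4*x)
p(-3) + ((u(-7) - 18)/(-50 - 45))*((-32 + 71)/154) = 4*(-3) + ((-4*(-7)² - 18)/(-50 - 45))*((-32 + 71)/154) = -12 + ((-4*49 - 18)/(-95))*(39*(1/154)) = -12 + ((-196 - 18)*(-1/95))*(39/154) = -12 - 214*(-1/95)*(39/154) = -12 + (214/95)*(39/154) = -12 + 4173/7315 = -83607/7315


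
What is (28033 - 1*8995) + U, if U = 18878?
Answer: 37916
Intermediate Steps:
(28033 - 1*8995) + U = (28033 - 1*8995) + 18878 = (28033 - 8995) + 18878 = 19038 + 18878 = 37916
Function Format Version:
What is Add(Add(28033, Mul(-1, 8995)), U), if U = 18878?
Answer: 37916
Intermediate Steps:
Add(Add(28033, Mul(-1, 8995)), U) = Add(Add(28033, Mul(-1, 8995)), 18878) = Add(Add(28033, -8995), 18878) = Add(19038, 18878) = 37916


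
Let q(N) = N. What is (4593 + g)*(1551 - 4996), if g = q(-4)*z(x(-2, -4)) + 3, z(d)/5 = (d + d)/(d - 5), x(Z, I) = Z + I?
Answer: -173338620/11 ≈ -1.5758e+7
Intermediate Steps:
x(Z, I) = I + Z
z(d) = 10*d/(-5 + d) (z(d) = 5*((d + d)/(d - 5)) = 5*((2*d)/(-5 + d)) = 5*(2*d/(-5 + d)) = 10*d/(-5 + d))
g = -207/11 (g = -40*(-4 - 2)/(-5 + (-4 - 2)) + 3 = -40*(-6)/(-5 - 6) + 3 = -40*(-6)/(-11) + 3 = -40*(-6)*(-1)/11 + 3 = -4*60/11 + 3 = -240/11 + 3 = -207/11 ≈ -18.818)
(4593 + g)*(1551 - 4996) = (4593 - 207/11)*(1551 - 4996) = (50316/11)*(-3445) = -173338620/11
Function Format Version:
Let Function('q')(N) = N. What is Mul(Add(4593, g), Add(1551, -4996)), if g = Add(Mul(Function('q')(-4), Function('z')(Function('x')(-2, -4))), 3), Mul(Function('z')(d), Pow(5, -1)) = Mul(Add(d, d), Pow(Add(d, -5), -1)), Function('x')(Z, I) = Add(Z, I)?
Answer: Rational(-173338620, 11) ≈ -1.5758e+7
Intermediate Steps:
Function('x')(Z, I) = Add(I, Z)
Function('z')(d) = Mul(10, d, Pow(Add(-5, d), -1)) (Function('z')(d) = Mul(5, Mul(Add(d, d), Pow(Add(d, -5), -1))) = Mul(5, Mul(Mul(2, d), Pow(Add(-5, d), -1))) = Mul(5, Mul(2, d, Pow(Add(-5, d), -1))) = Mul(10, d, Pow(Add(-5, d), -1)))
g = Rational(-207, 11) (g = Add(Mul(-4, Mul(10, Add(-4, -2), Pow(Add(-5, Add(-4, -2)), -1))), 3) = Add(Mul(-4, Mul(10, -6, Pow(Add(-5, -6), -1))), 3) = Add(Mul(-4, Mul(10, -6, Pow(-11, -1))), 3) = Add(Mul(-4, Mul(10, -6, Rational(-1, 11))), 3) = Add(Mul(-4, Rational(60, 11)), 3) = Add(Rational(-240, 11), 3) = Rational(-207, 11) ≈ -18.818)
Mul(Add(4593, g), Add(1551, -4996)) = Mul(Add(4593, Rational(-207, 11)), Add(1551, -4996)) = Mul(Rational(50316, 11), -3445) = Rational(-173338620, 11)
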